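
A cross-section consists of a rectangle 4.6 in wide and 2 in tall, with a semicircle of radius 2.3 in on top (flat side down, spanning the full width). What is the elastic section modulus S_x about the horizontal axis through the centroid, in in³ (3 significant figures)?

Treat the section as a set of non-overlapping primitives; coordinates are from the bounding-box lower-left.
Rectangular body: 4.6 × 2, A = 9.2 in², y = 1 in, Ī = 3.0667 in⁴.
Semicircular cap: semicircle r = 2.3, A = 8.3095 in², y = 2.9762 in, Ī = 3.0714 in⁴.
Centroid: ȳ = ΣA·y / ΣA = 1.9378 in.
Transfer each piece to the horizontal axis through the centroid using Ī + A·d² with d = y − 1.9378:
  rectangular body: d = -0.93782 in → contributes +11.158 in⁴
  semicircular cap: d = 1.0383 in → contributes +12.03 in⁴
Total I = 23.188 in⁴.
Extreme fibre distance c = 2.3622 in; S = I/c = 9.8165 in³.

S_x ≈ 9.82 in³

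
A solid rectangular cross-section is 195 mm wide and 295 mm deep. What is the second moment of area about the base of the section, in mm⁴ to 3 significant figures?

I_base ≈ 1.67 × 10⁹ mm⁴

The section: 195 × 295, A = 57 525 mm², y = 147.5 mm, Ī = 417 176 094 mm⁴.
Transfer it to the bottom edge using Ī + A·d² with d = y − 0:
  the section: d = 147.5 mm → contributes +1 668 704 375 mm⁴
Total I = 1 668 704 375 mm⁴.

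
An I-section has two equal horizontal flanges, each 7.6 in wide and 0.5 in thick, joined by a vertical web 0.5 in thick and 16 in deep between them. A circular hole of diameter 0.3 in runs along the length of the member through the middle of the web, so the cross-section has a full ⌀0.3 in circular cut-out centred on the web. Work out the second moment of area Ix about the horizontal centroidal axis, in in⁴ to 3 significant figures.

Ix ≈ 688 in⁴

Treat the section as a set of non-overlapping primitives; coordinates are from the bounding-box lower-left.
Bottom flange: 7.6 × 0.5, A = 3.8 in², y = 0.25 in, Ī = 0.079167 in⁴.
Web: 0.5 × 16, A = 8 in², y = 8.5 in, Ī = 170.67 in⁴.
Top flange: 7.6 × 0.5, A = 3.8 in², y = 16.75 in, Ī = 0.079167 in⁴.
Hole (subtracted): ⌀0.3, A = 0.070686 in², y = 8.5 in, Ī = 0.00039761 in⁴.
By symmetry the centroid is at mid-height, ȳ = 8.5 in.
Transfer each piece to the horizontal centroidal axis using Ī + A·d² with d = y − 8.5:
  bottom flange: d = -8.25 in → contributes +258.72 in⁴
  web: d = 0 in → contributes +170.67 in⁴
  top flange: d = 8.25 in → contributes +258.72 in⁴
  hole: d = 0 in → contributes −0.00039761 in⁴
Total I = 688.1 in⁴.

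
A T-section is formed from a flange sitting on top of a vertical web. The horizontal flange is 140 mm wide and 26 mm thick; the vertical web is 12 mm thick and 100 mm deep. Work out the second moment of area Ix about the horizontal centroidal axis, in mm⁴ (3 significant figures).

Ix ≈ 4.79 × 10⁶ mm⁴

Break the section into simple shapes (no overlaps), measuring from the bottom-left corner of the bounding box.
Flange: 140 × 26, A = 3 640 mm², y = 113 mm, Ī = 205 053 mm⁴.
Web: 12 × 100, A = 1 200 mm², y = 50 mm, Ī = 1 000 000 mm⁴.
Centroid: ȳ = ΣA·y / ΣA = 97.38 mm.
Transfer each piece to the horizontal centroidal axis using Ī + A·d² with d = y − 97.38:
  flange: d = 15.62 mm → contributes +1 093 138 mm⁴
  web: d = -47.38 mm → contributes +3 693 856 mm⁴
Total I = 4 786 994 mm⁴.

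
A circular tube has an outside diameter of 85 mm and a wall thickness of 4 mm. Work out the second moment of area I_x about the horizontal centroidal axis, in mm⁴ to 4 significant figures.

Split into non-overlapping primitives; take the origin at the lower-left of the bounding box.
Outer circle: ⌀85, A = 5674.5 mm², y = 42.5 mm, Ī = 2 562 392 mm⁴.
Bore (subtracted): ⌀77, A = 4656.63 mm², y = 42.5 mm, Ī = 1 725 571 mm⁴.
By symmetry the centroid is at mid-height, ȳ = 42.5 mm.
All pieces are centred on the horizontal centroidal axis, so I = ΣĪ (holes subtracted) = 836 821 mm⁴.

I_x ≈ 8.368 × 10⁵ mm⁴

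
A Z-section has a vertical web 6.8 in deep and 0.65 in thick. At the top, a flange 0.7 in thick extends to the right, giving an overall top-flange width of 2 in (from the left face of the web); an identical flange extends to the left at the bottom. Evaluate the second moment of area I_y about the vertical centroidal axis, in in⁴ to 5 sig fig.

Break the section into simple shapes (no overlaps), measuring from the bottom-left corner of the bounding box.
Web: 0.65 × 6.8, A = 4.42 in², x = 1.675 in, Ī = 0.1556208 in⁴.
Top flange (beyond web): 1.35 × 0.7, A = 0.945 in², x = 2.675 in, Ī = 0.1435219 in⁴.
Bottom flange (beyond web): 1.35 × 0.7, A = 0.945 in², x = 0.675 in, Ī = 0.1435219 in⁴.
Centroid: x̄ = ΣA·x / ΣA = 1.675 in.
Transfer each piece to the vertical centroidal axis using Ī + A·d² with d = x − 1.675:
  web: d = 0 in → contributes +0.1556208 in⁴
  top flange (beyond web): d = 1 in → contributes +1.088522 in⁴
  bottom flange (beyond web): d = -1 in → contributes +1.088522 in⁴
Total I = 2.332665 in⁴.

I_y ≈ 2.3327 in⁴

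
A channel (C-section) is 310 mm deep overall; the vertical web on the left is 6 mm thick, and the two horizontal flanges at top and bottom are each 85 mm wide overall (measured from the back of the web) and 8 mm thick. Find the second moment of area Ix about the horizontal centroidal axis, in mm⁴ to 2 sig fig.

Split into non-overlapping primitives; take the origin at the lower-left of the bounding box.
Web: 6 × 310, A = 1 860 mm², y = 155 mm, Ī = 14 895 500 mm⁴.
Top flange (beyond web): 79 × 8, A = 632 mm², y = 306 mm, Ī = 3 371 mm⁴.
Bottom flange (beyond web): 79 × 8, A = 632 mm², y = 4 mm, Ī = 3 371 mm⁴.
By symmetry the centroid is at mid-height, ȳ = 155 mm.
Transfer each piece to the horizontal centroidal axis using Ī + A·d² with d = y − 155:
  web: d = 0 mm → contributes +14 895 500 mm⁴
  top flange (beyond web): d = 151 mm → contributes +14 413 603 mm⁴
  bottom flange (beyond web): d = -151 mm → contributes +14 413 603 mm⁴
Total I = 43 722 705 mm⁴.

Ix ≈ 4.4 × 10⁷ mm⁴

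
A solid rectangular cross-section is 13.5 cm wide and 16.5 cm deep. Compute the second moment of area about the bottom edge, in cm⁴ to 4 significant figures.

I_base ≈ 2.021 × 10⁴ cm⁴

The section: 13.5 × 16.5, A = 222.75 cm², y = 8.25 cm, Ī = 5053.64 cm⁴.
Transfer it to the bottom edge using Ī + A·d² with d = y − 0:
  the section: d = 8.25 cm → contributes +20214.6 cm⁴
Total I = 20214.6 cm⁴.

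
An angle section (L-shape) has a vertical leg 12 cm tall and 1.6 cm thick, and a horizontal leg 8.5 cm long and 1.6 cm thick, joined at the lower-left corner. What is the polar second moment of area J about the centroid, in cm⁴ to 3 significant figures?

Break the section into simple shapes (no overlaps), measuring from the bottom-left corner of the bounding box.
Vertical leg: 1.6 × 12, A = 19.2 cm², y = 6 cm, Ī = 230.4 cm⁴.
Horizontal leg (remainder): 6.9 × 1.6, A = 11.04 cm², y = 0.8 cm, Ī = 2.3552 cm⁴.
Centroid: ȳ = ΣA·y / ΣA = 4.1016 cm.
Transfer each piece to the centroidal x-axis using Ī + A·d² with d = y − 4.1016:
  vertical leg: d = 1.8984 cm → contributes +299.6 cm⁴
  horizontal leg (remainder): d = -3.3016 cm → contributes +122.7 cm⁴
Total I = 422.29 cm⁴.
For the y-axis: x̄ = 2.3516 cm.
Repeating about the centroidal y-axis gives I_y = 174.51 cm⁴.
Polar second moment: J = I_x + I_y = 596.8 cm⁴.

J ≈ 597 cm⁴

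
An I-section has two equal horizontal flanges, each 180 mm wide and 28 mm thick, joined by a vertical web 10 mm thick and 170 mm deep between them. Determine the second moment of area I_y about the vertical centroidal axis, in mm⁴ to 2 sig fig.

I_y ≈ 2.7 × 10⁷ mm⁴

Break the section into simple shapes (no overlaps), measuring from the bottom-left corner of the bounding box.
Bottom flange: 180 × 28, A = 5 040 mm², x = 90 mm, Ī = 13 608 000 mm⁴.
Web: 10 × 170, A = 1 700 mm², x = 90 mm, Ī = 14 167 mm⁴.
Top flange: 180 × 28, A = 5 040 mm², x = 90 mm, Ī = 13 608 000 mm⁴.
By symmetry the centroid is at mid-width, x̄ = 90 mm.
All pieces are centred on the vertical centroidal axis, so I = ΣĪ = 27 230 167 mm⁴.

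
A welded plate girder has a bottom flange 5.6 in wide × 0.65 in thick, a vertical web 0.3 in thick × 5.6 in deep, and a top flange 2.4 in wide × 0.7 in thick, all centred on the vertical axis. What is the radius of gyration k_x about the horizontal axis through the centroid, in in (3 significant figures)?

Decompose the section into non-overlapping parts with the origin at the bottom-left of its bounding rectangle.
Bottom plate: 5.6 × 0.65, A = 3.64 in², y = 0.325 in, Ī = 0.12816 in⁴.
Web plate: 0.3 × 5.6, A = 1.68 in², y = 3.45 in, Ī = 4.3904 in⁴.
Top plate: 2.4 × 0.7, A = 1.68 in², y = 6.6 in, Ī = 0.0686 in⁴.
Centroid: ȳ = ΣA·y / ΣA = 2.581 in.
Transfer each piece to the horizontal axis through the centroid using Ī + A·d² with d = y − 2.581:
  bottom plate: d = -2.256 in → contributes +18.654 in⁴
  web plate: d = 0.869 in → contributes +5.6591 in⁴
  top plate: d = 4.019 in → contributes +27.205 in⁴
Total I = 51.518 in⁴.
Radius of gyration: k = √(I/A) = √(51.518 / 7) = 2.7129 in.

k_x ≈ 2.71 in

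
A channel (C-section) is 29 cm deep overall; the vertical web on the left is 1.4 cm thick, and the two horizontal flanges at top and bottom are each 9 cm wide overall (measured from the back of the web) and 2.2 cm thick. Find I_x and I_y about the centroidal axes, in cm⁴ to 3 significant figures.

Decompose the section into non-overlapping parts with the origin at the bottom-left of its bounding rectangle.
Web: 1.4 × 29, A = 40.6 cm², y = 14.5 cm, Ī = 2845.4 cm⁴.
Top flange (beyond web): 7.6 × 2.2, A = 16.72 cm², y = 27.9 cm, Ī = 6.7437 cm⁴.
Bottom flange (beyond web): 7.6 × 2.2, A = 16.72 cm², y = 1.1 cm, Ī = 6.7437 cm⁴.
By symmetry the centroid is at mid-height, ȳ = 14.5 cm.
Transfer each piece to the centroidal x-axis using Ī + A·d² with d = y − 14.5:
  web: d = 0 cm → contributes +2845.4 cm⁴
  top flange (beyond web): d = 13.4 cm → contributes +3 009 cm⁴
  bottom flange (beyond web): d = -13.4 cm → contributes +3 009 cm⁴
Total I = 8863.4 cm⁴.
For the y-axis: x̄ = 2.7324 cm.
Repeating about the centroidal y-axis gives I_y = 538.91 cm⁴.

I_x ≈ 8860 cm⁴, I_y ≈ 539 cm⁴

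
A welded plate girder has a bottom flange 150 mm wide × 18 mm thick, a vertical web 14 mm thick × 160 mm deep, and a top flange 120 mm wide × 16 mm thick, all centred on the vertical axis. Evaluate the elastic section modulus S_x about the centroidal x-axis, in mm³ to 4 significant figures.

Decompose the section into non-overlapping parts with the origin at the bottom-left of its bounding rectangle.
Bottom plate: 150 × 18, A = 2 700 mm², y = 9 mm, Ī = 72 900 mm⁴.
Web plate: 14 × 160, A = 2 240 mm², y = 98 mm, Ī = 4 778 667 mm⁴.
Top plate: 120 × 16, A = 1 920 mm², y = 186 mm, Ī = 40 960 mm⁴.
Centroid: ȳ = ΣA·y / ΣA = 87.6006 mm.
Transfer each piece to the centroidal x-axis using Ī + A·d² with d = y − 87.6006:
  bottom plate: d = -78.6006 mm → contributes +16 753 639 mm⁴
  web plate: d = 10.3994 mm → contributes +5 020 918 mm⁴
  top plate: d = 98.3994 mm → contributes +18 631 255 mm⁴
Total I = 40 405 812 mm⁴.
Extreme fibre distance c = 106.399 mm; S = I/c = 379 756 mm³.

S_x ≈ 3.798 × 10⁵ mm³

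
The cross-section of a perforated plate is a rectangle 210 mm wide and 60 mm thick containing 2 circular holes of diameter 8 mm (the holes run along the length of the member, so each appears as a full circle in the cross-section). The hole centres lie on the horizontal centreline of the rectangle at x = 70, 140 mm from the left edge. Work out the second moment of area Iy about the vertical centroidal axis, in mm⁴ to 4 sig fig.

Break the section into simple shapes (no overlaps), measuring from the bottom-left corner of the bounding box.
Plate: 210 × 60, A = 12 600 mm², x = 105 mm, Ī = 46 305 000 mm⁴.
Hole 1 (subtracted): ⌀8, A = 50.2655 mm², x = 70 mm, Ī = 201.062 mm⁴.
Hole 2 (subtracted): ⌀8, A = 50.2655 mm², x = 140 mm, Ī = 201.062 mm⁴.
By symmetry the centroid is at mid-width, x̄ = 105 mm.
Transfer each piece to the vertical centroidal axis using Ī + A·d² with d = x − 105:
  plate: d = 0 mm → contributes +46 305 000 mm⁴
  hole 1: d = -35 mm → contributes −61776.3 mm⁴
  hole 2: d = 35 mm → contributes −61776.3 mm⁴
Total I = 46 181 447 mm⁴.

Iy ≈ 4.618 × 10⁷ mm⁴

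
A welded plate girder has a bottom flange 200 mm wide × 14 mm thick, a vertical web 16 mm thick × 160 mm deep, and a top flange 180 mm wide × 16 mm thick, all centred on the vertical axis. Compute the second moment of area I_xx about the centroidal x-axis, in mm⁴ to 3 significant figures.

I_xx ≈ 4.91 × 10⁷ mm⁴

Break the section into simple shapes (no overlaps), measuring from the bottom-left corner of the bounding box.
Bottom plate: 200 × 14, A = 2 800 mm², y = 7 mm, Ī = 45 733 mm⁴.
Web plate: 16 × 160, A = 2 560 mm², y = 94 mm, Ī = 5 461 333 mm⁴.
Top plate: 180 × 16, A = 2 880 mm², y = 182 mm, Ī = 61 440 mm⁴.
Centroid: ȳ = ΣA·y / ΣA = 95.194 mm.
Transfer each piece to the centroidal x-axis using Ī + A·d² with d = y − 95.194:
  bottom plate: d = -88.194 mm → contributes +21 824 728 mm⁴
  web plate: d = -1.1942 mm → contributes +5 464 984 mm⁴
  top plate: d = 86.806 mm → contributes +21 762 964 mm⁴
Total I = 49 052 676 mm⁴.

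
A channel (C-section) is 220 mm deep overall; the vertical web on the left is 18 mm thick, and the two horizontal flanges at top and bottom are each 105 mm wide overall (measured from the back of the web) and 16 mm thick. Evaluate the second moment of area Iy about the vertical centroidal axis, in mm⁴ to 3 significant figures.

Iy ≈ 6.37 × 10⁶ mm⁴

Break the section into simple shapes (no overlaps), measuring from the bottom-left corner of the bounding box.
Web: 18 × 220, A = 3 960 mm², x = 9 mm, Ī = 106 920 mm⁴.
Top flange (beyond web): 87 × 16, A = 1 392 mm², x = 61.5 mm, Ī = 878 004 mm⁴.
Bottom flange (beyond web): 87 × 16, A = 1 392 mm², x = 61.5 mm, Ī = 878 004 mm⁴.
Centroid: x̄ = ΣA·x / ΣA = 30.673 mm.
Transfer each piece to the vertical centroidal axis using Ī + A·d² with d = x − 30.673:
  web: d = -21.673 mm → contributes +1 966 938 mm⁴
  top flange (beyond web): d = 30.827 mm → contributes +2 200 862 mm⁴
  bottom flange (beyond web): d = 30.827 mm → contributes +2 200 862 mm⁴
Total I = 6 368 661 mm⁴.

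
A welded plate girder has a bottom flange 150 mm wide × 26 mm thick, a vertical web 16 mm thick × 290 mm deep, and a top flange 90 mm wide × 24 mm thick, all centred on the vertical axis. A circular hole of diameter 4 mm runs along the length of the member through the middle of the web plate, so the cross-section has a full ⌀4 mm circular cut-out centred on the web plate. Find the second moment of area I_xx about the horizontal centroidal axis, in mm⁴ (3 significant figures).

I_xx ≈ 1.76 × 10⁸ mm⁴

Decompose the section into non-overlapping parts with the origin at the bottom-left of its bounding rectangle.
Bottom plate: 150 × 26, A = 3 900 mm², y = 13 mm, Ī = 219 700 mm⁴.
Web plate: 16 × 290, A = 4 640 mm², y = 171 mm, Ī = 32 518 667 mm⁴.
Top plate: 90 × 24, A = 2 160 mm², y = 328 mm, Ī = 103 680 mm⁴.
Hole (subtracted): ⌀4, A = 12.566 mm², y = 171 mm, Ī = 12.566 mm⁴.
Centroid: ȳ = ΣA·y / ΣA = 145.07 mm.
Transfer each piece to the horizontal centroidal axis using Ī + A·d² with d = y − 145.07:
  bottom plate: d = -132.07 mm → contributes +68 249 744 mm⁴
  web plate: d = 25.926 mm → contributes +35 637 423 mm⁴
  top plate: d = 182.93 mm → contributes +72 381 253 mm⁴
  hole: d = 25.926 mm → contributes −8 459 mm⁴
Total I = 176 259 960 mm⁴.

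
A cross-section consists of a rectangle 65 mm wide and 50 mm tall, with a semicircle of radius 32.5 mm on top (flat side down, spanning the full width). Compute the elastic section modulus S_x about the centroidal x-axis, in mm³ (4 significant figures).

Break the section into simple shapes (no overlaps), measuring from the bottom-left corner of the bounding box.
Rectangular body: 65 × 50, A = 3 250 mm², y = 25 mm, Ī = 677 083 mm⁴.
Semicircular cap: semicircle r = 32.5, A = 1659.15 mm², y = 63.7934 mm, Ī = 122 452 mm⁴.
Centroid: ȳ = ΣA·y / ΣA = 38.1111 mm.
Transfer each piece to the centroidal x-axis using Ī + A·d² with d = y − 38.1111:
  rectangular body: d = -13.1111 mm → contributes +1 235 759 mm⁴
  semicircular cap: d = 25.6824 mm → contributes +1 216 802 mm⁴
Total I = 2 452 561 mm⁴.
Extreme fibre distance c = 44.3889 mm; S = I/c = 55251.6 mm³.

S_x ≈ 5.525 × 10⁴ mm³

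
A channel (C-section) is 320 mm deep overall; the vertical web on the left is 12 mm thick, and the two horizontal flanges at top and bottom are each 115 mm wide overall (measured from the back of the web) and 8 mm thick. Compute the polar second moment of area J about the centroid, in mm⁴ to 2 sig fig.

Decompose the section into non-overlapping parts with the origin at the bottom-left of its bounding rectangle.
Web: 12 × 320, A = 3 840 mm², y = 160 mm, Ī = 32 768 000 mm⁴.
Top flange (beyond web): 103 × 8, A = 824 mm², y = 316 mm, Ī = 4 395 mm⁴.
Bottom flange (beyond web): 103 × 8, A = 824 mm², y = 4 mm, Ī = 4 395 mm⁴.
By symmetry the centroid is at mid-height, ȳ = 160 mm.
Transfer each piece to the centroidal x-axis using Ī + A·d² with d = y − 160:
  web: d = 0 mm → contributes +32 768 000 mm⁴
  top flange (beyond web): d = 156 mm → contributes +20 057 259 mm⁴
  bottom flange (beyond web): d = -156 mm → contributes +20 057 259 mm⁴
Total I = 72 882 517 mm⁴.
For the y-axis: x̄ = 23.27 mm.
Repeating about the centroidal y-axis gives I_y = 5 315 551 mm⁴.
Polar second moment: J = I_x + I_y = 78 198 068 mm⁴.

J ≈ 7.8 × 10⁷ mm⁴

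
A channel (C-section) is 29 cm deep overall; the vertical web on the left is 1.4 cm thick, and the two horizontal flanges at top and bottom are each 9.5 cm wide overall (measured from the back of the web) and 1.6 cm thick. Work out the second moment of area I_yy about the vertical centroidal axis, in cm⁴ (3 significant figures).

Treat the section as a set of non-overlapping primitives; coordinates are from the bounding-box lower-left.
Web: 1.4 × 29, A = 40.6 cm², x = 0.7 cm, Ī = 6.6313 cm⁴.
Top flange (beyond web): 8.1 × 1.6, A = 12.96 cm², x = 5.45 cm, Ī = 70.859 cm⁴.
Bottom flange (beyond web): 8.1 × 1.6, A = 12.96 cm², x = 5.45 cm, Ī = 70.859 cm⁴.
Centroid: x̄ = ΣA·x / ΣA = 2.5509 cm.
Transfer each piece to the vertical centroidal axis using Ī + A·d² with d = x − 2.5509:
  web: d = -1.8509 cm → contributes +145.72 cm⁴
  top flange (beyond web): d = 2.8991 cm → contributes +179.79 cm⁴
  bottom flange (beyond web): d = 2.8991 cm → contributes +179.79 cm⁴
Total I = 505.29 cm⁴.

I_yy ≈ 505 cm⁴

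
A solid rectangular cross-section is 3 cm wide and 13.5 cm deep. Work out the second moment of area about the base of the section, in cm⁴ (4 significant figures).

I_base ≈ 2460 cm⁴

The section: 3 × 13.5, A = 40.5 cm², y = 6.75 cm, Ī = 615.094 cm⁴.
Transfer it to the bottom edge using Ī + A·d² with d = y − 0:
  the section: d = 6.75 cm → contributes +2460.38 cm⁴
Total I = 2460.38 cm⁴.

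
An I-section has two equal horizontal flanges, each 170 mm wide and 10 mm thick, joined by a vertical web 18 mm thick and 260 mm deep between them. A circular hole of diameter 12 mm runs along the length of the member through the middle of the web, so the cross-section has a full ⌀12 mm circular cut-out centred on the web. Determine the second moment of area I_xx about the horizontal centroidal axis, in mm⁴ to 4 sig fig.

I_xx ≈ 8.836 × 10⁷ mm⁴

Treat the section as a set of non-overlapping primitives; coordinates are from the bounding-box lower-left.
Bottom flange: 170 × 10, A = 1 700 mm², y = 5 mm, Ī = 14166.7 mm⁴.
Web: 18 × 260, A = 4 680 mm², y = 140 mm, Ī = 26 364 000 mm⁴.
Top flange: 170 × 10, A = 1 700 mm², y = 275 mm, Ī = 14166.7 mm⁴.
Hole (subtracted): ⌀12, A = 113.097 mm², y = 140 mm, Ī = 1017.88 mm⁴.
By symmetry the centroid is at mid-height, ȳ = 140 mm.
Transfer each piece to the horizontal centroidal axis using Ī + A·d² with d = y − 140:
  bottom flange: d = -135 mm → contributes +30 996 667 mm⁴
  web: d = 0 mm → contributes +26 364 000 mm⁴
  top flange: d = 135 mm → contributes +30 996 667 mm⁴
  hole: d = 0 mm → contributes −1017.88 mm⁴
Total I = 88 356 315 mm⁴.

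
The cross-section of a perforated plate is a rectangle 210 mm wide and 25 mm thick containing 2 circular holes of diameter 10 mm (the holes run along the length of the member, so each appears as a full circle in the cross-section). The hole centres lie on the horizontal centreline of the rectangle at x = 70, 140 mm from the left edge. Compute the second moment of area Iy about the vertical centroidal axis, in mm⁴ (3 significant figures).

Split into non-overlapping primitives; take the origin at the lower-left of the bounding box.
Plate: 210 × 25, A = 5 250 mm², x = 105 mm, Ī = 19 293 750 mm⁴.
Hole 1 (subtracted): ⌀10, A = 78.54 mm², x = 70 mm, Ī = 490.87 mm⁴.
Hole 2 (subtracted): ⌀10, A = 78.54 mm², x = 140 mm, Ī = 490.87 mm⁴.
By symmetry the centroid is at mid-width, x̄ = 105 mm.
Transfer each piece to the vertical centroidal axis using Ī + A·d² with d = x − 105:
  plate: d = 0 mm → contributes +19 293 750 mm⁴
  hole 1: d = -35 mm → contributes −96 702 mm⁴
  hole 2: d = 35 mm → contributes −96 702 mm⁴
Total I = 19 100 346 mm⁴.

Iy ≈ 1.91 × 10⁷ mm⁴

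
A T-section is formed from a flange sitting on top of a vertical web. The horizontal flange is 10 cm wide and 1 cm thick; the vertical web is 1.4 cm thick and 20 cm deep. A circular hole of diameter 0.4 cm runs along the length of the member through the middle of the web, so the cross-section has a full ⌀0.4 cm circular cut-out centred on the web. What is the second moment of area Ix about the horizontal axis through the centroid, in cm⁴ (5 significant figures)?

Ix ≈ 1745.6 cm⁴

Split into non-overlapping primitives; take the origin at the lower-left of the bounding box.
Flange: 10 × 1, A = 10 cm², y = 20.5 cm, Ī = 0.8333333 cm⁴.
Web: 1.4 × 20, A = 28 cm², y = 10 cm, Ī = 933.3333 cm⁴.
Hole (subtracted): ⌀0.4, A = 0.1256637 cm², y = 10 cm, Ī = 0.001256637 cm⁴.
Centroid: ȳ = ΣA·y / ΣA = 12.77233 cm.
Transfer each piece to the horizontal axis through the centroid using Ī + A·d² with d = y − 12.77233:
  flange: d = 7.727674 cm → contributes +598.0028 cm⁴
  web: d = -2.772326 cm → contributes +1148.535 cm⁴
  hole: d = -2.772326 cm → contributes −0.9670815 cm⁴
Total I = 1745.571 cm⁴.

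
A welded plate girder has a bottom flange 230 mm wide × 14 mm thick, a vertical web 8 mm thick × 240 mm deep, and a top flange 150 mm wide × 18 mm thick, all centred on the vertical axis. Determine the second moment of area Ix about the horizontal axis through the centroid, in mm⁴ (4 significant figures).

Decompose the section into non-overlapping parts with the origin at the bottom-left of its bounding rectangle.
Bottom plate: 230 × 14, A = 3 220 mm², y = 7 mm, Ī = 52593.3 mm⁴.
Web plate: 8 × 240, A = 1 920 mm², y = 134 mm, Ī = 9 216 000 mm⁴.
Top plate: 150 × 18, A = 2 700 mm², y = 263 mm, Ī = 72 900 mm⁴.
Centroid: ȳ = ΣA·y / ΣA = 126.265 mm.
Transfer each piece to the horizontal axis through the centroid using Ī + A·d² with d = y − 126.265:
  bottom plate: d = -119.265 mm → contributes +45 854 560 mm⁴
  web plate: d = 7.73469 mm → contributes +9 330 865 mm⁴
  top plate: d = 136.735 mm → contributes +50 553 117 mm⁴
Total I = 105 738 541 mm⁴.

Ix ≈ 1.057 × 10⁸ mm⁴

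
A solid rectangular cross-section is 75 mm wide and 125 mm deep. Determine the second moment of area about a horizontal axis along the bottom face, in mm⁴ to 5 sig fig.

I_base ≈ 4.8828 × 10⁷ mm⁴

The section: 75 × 125, A = 9 375 mm², y = 62.5 mm, Ī = 12 207 031 mm⁴.
Transfer it to a horizontal axis along the bottom face using Ī + A·d² with d = y − 0:
  the section: d = 62.5 mm → contributes +48 828 125 mm⁴
Total I = 48 828 125 mm⁴.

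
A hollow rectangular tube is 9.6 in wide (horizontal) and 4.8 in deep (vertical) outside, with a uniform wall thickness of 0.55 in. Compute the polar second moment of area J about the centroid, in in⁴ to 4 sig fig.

Split into non-overlapping primitives; take the origin at the lower-left of the bounding box.
Outer rectangle: 9.6 × 4.8, A = 46.08 in², y = 2.4 in, Ī = 88.4736 in⁴.
Inner void (subtracted): 8.5 × 3.7, A = 31.45 in², y = 2.4 in, Ī = 35.8792 in⁴.
By symmetry the centroid is at mid-height, ȳ = 2.4 in.
All pieces are centred on the centroidal x-axis, so I = ΣĪ (holes subtracted) = 52.5944 in⁴.
Repeating about the centroidal y-axis gives I_y = 164.539 in⁴.
Polar second moment: J = I_x + I_y = 217.134 in⁴.

J ≈ 217.1 in⁴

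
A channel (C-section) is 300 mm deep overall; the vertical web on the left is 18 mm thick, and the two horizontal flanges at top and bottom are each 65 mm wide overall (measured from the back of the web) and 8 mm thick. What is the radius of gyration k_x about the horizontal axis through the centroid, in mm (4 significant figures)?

k_x ≈ 95.86 mm

Decompose the section into non-overlapping parts with the origin at the bottom-left of its bounding rectangle.
Web: 18 × 300, A = 5 400 mm², y = 150 mm, Ī = 40 500 000 mm⁴.
Top flange (beyond web): 47 × 8, A = 376 mm², y = 296 mm, Ī = 2005.33 mm⁴.
Bottom flange (beyond web): 47 × 8, A = 376 mm², y = 4 mm, Ī = 2005.33 mm⁴.
By symmetry the centroid is at mid-height, ȳ = 150 mm.
Transfer each piece to the horizontal axis through the centroid using Ī + A·d² with d = y − 150:
  web: d = 0 mm → contributes +40 500 000 mm⁴
  top flange (beyond web): d = 146 mm → contributes +8 016 821 mm⁴
  bottom flange (beyond web): d = -146 mm → contributes +8 016 821 mm⁴
Total I = 56 533 643 mm⁴.
Radius of gyration: k = √(I/A) = √(56 533 643 / 6 152) = 95.8617 mm.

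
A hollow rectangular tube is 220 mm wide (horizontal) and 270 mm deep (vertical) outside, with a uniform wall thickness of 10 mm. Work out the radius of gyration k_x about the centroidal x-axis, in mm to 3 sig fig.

Split into non-overlapping primitives; take the origin at the lower-left of the bounding box.
Outer rectangle: 220 × 270, A = 59 400 mm², y = 135 mm, Ī = 360 855 000 mm⁴.
Inner void (subtracted): 200 × 250, A = 50 000 mm², y = 135 mm, Ī = 260 416 667 mm⁴.
By symmetry the centroid is at mid-height, ȳ = 135 mm.
All pieces are centred on the centroidal x-axis, so I = ΣĪ (holes subtracted) = 100 438 333 mm⁴.
Radius of gyration: k = √(I/A) = √(100 438 333 / 9 400) = 103.37 mm.

k_x ≈ 103 mm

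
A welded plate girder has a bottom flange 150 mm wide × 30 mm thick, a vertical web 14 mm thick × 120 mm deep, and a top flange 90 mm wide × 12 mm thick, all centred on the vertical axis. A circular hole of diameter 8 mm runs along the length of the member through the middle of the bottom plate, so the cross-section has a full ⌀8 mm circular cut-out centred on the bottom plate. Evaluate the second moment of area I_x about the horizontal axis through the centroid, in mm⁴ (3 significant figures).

I_x ≈ 2.25 × 10⁷ mm⁴

Split into non-overlapping primitives; take the origin at the lower-left of the bounding box.
Bottom plate: 150 × 30, A = 4 500 mm², y = 15 mm, Ī = 337 500 mm⁴.
Web plate: 14 × 120, A = 1 680 mm², y = 90 mm, Ī = 2 016 000 mm⁴.
Top plate: 90 × 12, A = 1 080 mm², y = 156 mm, Ī = 12 960 mm⁴.
Hole (subtracted): ⌀8, A = 50.265 mm², y = 15 mm, Ī = 201.06 mm⁴.
Centroid: ȳ = ΣA·y / ΣA = 53.598 mm.
Transfer each piece to the horizontal axis through the centroid using Ī + A·d² with d = y − 53.598:
  bottom plate: d = -38.598 mm → contributes +7 041 561 mm⁴
  web plate: d = 36.402 mm → contributes +4 242 200 mm⁴
  top plate: d = 102.4 mm → contributes +11 338 064 mm⁴
  hole: d = -38.598 mm → contributes −75 086 mm⁴
Total I = 22 546 739 mm⁴.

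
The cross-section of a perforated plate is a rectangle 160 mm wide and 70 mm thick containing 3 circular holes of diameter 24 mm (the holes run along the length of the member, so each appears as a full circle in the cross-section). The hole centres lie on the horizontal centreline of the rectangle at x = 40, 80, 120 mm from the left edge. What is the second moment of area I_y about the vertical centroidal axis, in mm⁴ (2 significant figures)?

Treat the section as a set of non-overlapping primitives; coordinates are from the bounding-box lower-left.
Plate: 160 × 70, A = 11 200 mm², x = 80 mm, Ī = 23 893 333 mm⁴.
Hole 1 (subtracted): ⌀24, A = 452.4 mm², x = 40 mm, Ī = 16 286 mm⁴.
Hole 2 (subtracted): ⌀24, A = 452.4 mm², x = 80 mm, Ī = 16 286 mm⁴.
Hole 3 (subtracted): ⌀24, A = 452.4 mm², x = 120 mm, Ī = 16 286 mm⁴.
By symmetry the centroid is at mid-width, x̄ = 80 mm.
Transfer each piece to the vertical centroidal axis using Ī + A·d² with d = x − 80:
  plate: d = 0 mm → contributes +23 893 333 mm⁴
  hole 1: d = -40 mm → contributes −740 109 mm⁴
  hole 2: d = 0 mm → contributes −16 286 mm⁴
  hole 3: d = 40 mm → contributes −740 109 mm⁴
Total I = 22 396 829 mm⁴.

I_y ≈ 2.2 × 10⁷ mm⁴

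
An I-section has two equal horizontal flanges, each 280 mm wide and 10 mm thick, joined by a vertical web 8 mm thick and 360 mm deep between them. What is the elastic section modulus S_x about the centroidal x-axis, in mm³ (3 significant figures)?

Decompose the section into non-overlapping parts with the origin at the bottom-left of its bounding rectangle.
Bottom flange: 280 × 10, A = 2 800 mm², y = 5 mm, Ī = 23 333 mm⁴.
Web: 8 × 360, A = 2 880 mm², y = 190 mm, Ī = 31 104 000 mm⁴.
Top flange: 280 × 10, A = 2 800 mm², y = 375 mm, Ī = 23 333 mm⁴.
By symmetry the centroid is at mid-height, ȳ = 190 mm.
Transfer each piece to the centroidal x-axis using Ī + A·d² with d = y − 190:
  bottom flange: d = -185 mm → contributes +95 853 333 mm⁴
  web: d = 0 mm → contributes +31 104 000 mm⁴
  top flange: d = 185 mm → contributes +95 853 333 mm⁴
Total I = 222 810 667 mm⁴.
Extreme fibre distance c = 190 mm; S = I/c = 1 172 688 mm³.

S_x ≈ 1.17 × 10⁶ mm³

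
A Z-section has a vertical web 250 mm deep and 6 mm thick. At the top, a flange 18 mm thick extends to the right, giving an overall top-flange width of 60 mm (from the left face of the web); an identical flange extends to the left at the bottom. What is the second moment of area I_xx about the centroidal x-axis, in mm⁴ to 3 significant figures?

I_xx ≈ 3.40 × 10⁷ mm⁴

Treat the section as a set of non-overlapping primitives; coordinates are from the bounding-box lower-left.
Web: 6 × 250, A = 1 500 mm², y = 125 mm, Ī = 7 812 500 mm⁴.
Top flange (beyond web): 54 × 18, A = 972 mm², y = 241 mm, Ī = 26 244 mm⁴.
Bottom flange (beyond web): 54 × 18, A = 972 mm², y = 9 mm, Ī = 26 244 mm⁴.
Centroid: ȳ = ΣA·y / ΣA = 125 mm.
Transfer each piece to the centroidal x-axis using Ī + A·d² with d = y − 125:
  web: d = 0 mm → contributes +7 812 500 mm⁴
  top flange (beyond web): d = 116 mm → contributes +13 105 476 mm⁴
  bottom flange (beyond web): d = -116 mm → contributes +13 105 476 mm⁴
Total I = 34 023 452 mm⁴.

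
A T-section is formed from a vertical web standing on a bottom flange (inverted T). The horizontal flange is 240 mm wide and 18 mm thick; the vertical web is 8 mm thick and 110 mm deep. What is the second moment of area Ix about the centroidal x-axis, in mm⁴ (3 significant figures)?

Split into non-overlapping primitives; take the origin at the lower-left of the bounding box.
Flange: 240 × 18, A = 4 320 mm², y = 9 mm, Ī = 116 640 mm⁴.
Web: 8 × 110, A = 880 mm², y = 73 mm, Ī = 887 333 mm⁴.
Centroid: ȳ = ΣA·y / ΣA = 19.831 mm.
Transfer each piece to the centroidal x-axis using Ī + A·d² with d = y − 19.831:
  flange: d = -10.831 mm → contributes +623 400 mm⁴
  web: d = 53.169 mm → contributes +3 375 064 mm⁴
Total I = 3 998 464 mm⁴.

Ix ≈ 4.00 × 10⁶ mm⁴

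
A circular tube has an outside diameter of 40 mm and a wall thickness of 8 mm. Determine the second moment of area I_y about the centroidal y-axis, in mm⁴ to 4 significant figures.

Break the section into simple shapes (no overlaps), measuring from the bottom-left corner of the bounding box.
Outer circle: ⌀40, A = 1256.64 mm², x = 20 mm, Ī = 125 664 mm⁴.
Bore (subtracted): ⌀24, A = 452.389 mm², x = 20 mm, Ī = 16 286 mm⁴.
By symmetry the centroid is at mid-width, x̄ = 20 mm.
All pieces are centred on the centroidal y-axis, so I = ΣĪ (holes subtracted) = 109 378 mm⁴.

I_y ≈ 1.094 × 10⁵ mm⁴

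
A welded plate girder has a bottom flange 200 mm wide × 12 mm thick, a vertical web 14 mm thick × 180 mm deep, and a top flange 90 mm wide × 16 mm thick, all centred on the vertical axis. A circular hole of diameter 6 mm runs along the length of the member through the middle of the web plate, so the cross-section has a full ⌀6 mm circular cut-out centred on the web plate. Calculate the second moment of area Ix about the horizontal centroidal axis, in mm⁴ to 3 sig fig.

Treat the section as a set of non-overlapping primitives; coordinates are from the bounding-box lower-left.
Bottom plate: 200 × 12, A = 2 400 mm², y = 6 mm, Ī = 28 800 mm⁴.
Web plate: 14 × 180, A = 2 520 mm², y = 102 mm, Ī = 6 804 000 mm⁴.
Top plate: 90 × 16, A = 1 440 mm², y = 200 mm, Ī = 30 720 mm⁴.
Hole (subtracted): ⌀6, A = 28.274 mm², y = 102 mm, Ī = 63.617 mm⁴.
Centroid: ȳ = ΣA·y / ΣA = 87.9 mm.
Transfer each piece to the horizontal centroidal axis using Ī + A·d² with d = y − 87.9:
  bottom plate: d = -81.9 mm → contributes +16 126 898 mm⁴
  web plate: d = 14.1 mm → contributes +7 305 031 mm⁴
  top plate: d = 112.1 mm → contributes +18 126 486 mm⁴
  hole: d = 14.1 mm → contributes −5685.2 mm⁴
Total I = 41 552 731 mm⁴.

Ix ≈ 4.16 × 10⁷ mm⁴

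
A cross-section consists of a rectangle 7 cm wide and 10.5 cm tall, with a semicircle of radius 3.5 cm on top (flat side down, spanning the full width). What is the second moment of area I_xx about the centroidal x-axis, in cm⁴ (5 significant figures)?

I_xx ≈ 1383.6 cm⁴

Decompose the section into non-overlapping parts with the origin at the bottom-left of its bounding rectangle.
Rectangular body: 7 × 10.5, A = 73.5 cm², y = 5.25 cm, Ī = 675.2813 cm⁴.
Semicircular cap: semicircle r = 3.5, A = 19.24226 cm², y = 11.98545 cm, Ī = 16.4704 cm⁴.
Centroid: ȳ = ΣA·y / ΣA = 6.647477 cm.
Transfer each piece to the centroidal x-axis using Ī + A·d² with d = y − 6.647477:
  rectangular body: d = -1.397477 cm → contributes +818.8225 cm⁴
  semicircular cap: d = 5.337969 cm → contributes +564.7576 cm⁴
Total I = 1383.58 cm⁴.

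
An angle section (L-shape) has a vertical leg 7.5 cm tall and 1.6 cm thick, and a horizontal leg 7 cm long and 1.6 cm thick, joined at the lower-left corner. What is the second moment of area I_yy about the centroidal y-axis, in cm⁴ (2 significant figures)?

Treat the section as a set of non-overlapping primitives; coordinates are from the bounding-box lower-left.
Vertical leg: 1.6 × 7.5, A = 12 cm², x = 0.8 cm, Ī = 2.56 cm⁴.
Horizontal leg (remainder): 5.4 × 1.6, A = 8.64 cm², x = 4.3 cm, Ī = 21 cm⁴.
Centroid: x̄ = ΣA·x / ΣA = 2.265 cm.
Transfer each piece to the centroidal y-axis using Ī + A·d² with d = x − 2.265:
  vertical leg: d = -1.465 cm → contributes +28.32 cm⁴
  horizontal leg (remainder): d = 2.035 cm → contributes +56.77 cm⁴
Total I = 85.09 cm⁴.

I_yy ≈ 85 cm⁴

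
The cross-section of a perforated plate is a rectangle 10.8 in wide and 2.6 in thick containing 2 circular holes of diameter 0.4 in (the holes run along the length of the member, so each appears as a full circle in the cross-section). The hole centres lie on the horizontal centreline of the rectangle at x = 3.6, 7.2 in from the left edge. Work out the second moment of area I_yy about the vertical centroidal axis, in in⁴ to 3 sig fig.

Treat the section as a set of non-overlapping primitives; coordinates are from the bounding-box lower-left.
Plate: 10.8 × 2.6, A = 28.08 in², x = 5.4 in, Ī = 272.94 in⁴.
Hole 1 (subtracted): ⌀0.4, A = 0.12566 in², x = 3.6 in, Ī = 0.0012566 in⁴.
Hole 2 (subtracted): ⌀0.4, A = 0.12566 in², x = 7.2 in, Ī = 0.0012566 in⁴.
By symmetry the centroid is at mid-width, x̄ = 5.4 in.
Transfer each piece to the vertical centroidal axis using Ī + A·d² with d = x − 5.4:
  plate: d = 0 in → contributes +272.94 in⁴
  hole 1: d = -1.8 in → contributes −0.40841 in⁴
  hole 2: d = 1.8 in → contributes −0.40841 in⁴
Total I = 272.12 in⁴.

I_yy ≈ 272 in⁴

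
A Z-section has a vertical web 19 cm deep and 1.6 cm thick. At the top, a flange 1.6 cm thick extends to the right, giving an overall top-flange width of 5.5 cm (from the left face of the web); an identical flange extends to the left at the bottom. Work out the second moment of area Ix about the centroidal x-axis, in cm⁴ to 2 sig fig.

Treat the section as a set of non-overlapping primitives; coordinates are from the bounding-box lower-left.
Web: 1.6 × 19, A = 30.4 cm², y = 9.5 cm, Ī = 914.5 cm⁴.
Top flange (beyond web): 3.9 × 1.6, A = 6.24 cm², y = 18.2 cm, Ī = 1.331 cm⁴.
Bottom flange (beyond web): 3.9 × 1.6, A = 6.24 cm², y = 0.8 cm, Ī = 1.331 cm⁴.
Centroid: ȳ = ΣA·y / ΣA = 9.5 cm.
Transfer each piece to the centroidal x-axis using Ī + A·d² with d = y − 9.5:
  web: d = 0 cm → contributes +914.5 cm⁴
  top flange (beyond web): d = 8.7 cm → contributes +473.6 cm⁴
  bottom flange (beyond web): d = -8.7 cm → contributes +473.6 cm⁴
Total I = 1 862 cm⁴.

Ix ≈ 1900 cm⁴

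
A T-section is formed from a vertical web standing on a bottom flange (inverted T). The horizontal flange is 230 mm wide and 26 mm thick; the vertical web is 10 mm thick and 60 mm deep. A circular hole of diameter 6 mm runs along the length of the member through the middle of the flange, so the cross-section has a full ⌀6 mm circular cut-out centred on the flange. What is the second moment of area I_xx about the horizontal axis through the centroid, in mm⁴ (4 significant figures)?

Decompose the section into non-overlapping parts with the origin at the bottom-left of its bounding rectangle.
Flange: 230 × 26, A = 5 980 mm², y = 13 mm, Ī = 336 873 mm⁴.
Web: 10 × 60, A = 600 mm², y = 56 mm, Ī = 180 000 mm⁴.
Hole (subtracted): ⌀6, A = 28.2743 mm², y = 13 mm, Ī = 63.6173 mm⁴.
Centroid: ȳ = ΣA·y / ΣA = 16.9379 mm.
Transfer each piece to the horizontal axis through the centroid using Ī + A·d² with d = y − 16.9379:
  flange: d = -3.93789 mm → contributes +429 605 mm⁴
  web: d = 39.0621 mm → contributes +1 095 509 mm⁴
  hole: d = -3.93789 mm → contributes −502.068 mm⁴
Total I = 1 524 612 mm⁴.

I_xx ≈ 1.525 × 10⁶ mm⁴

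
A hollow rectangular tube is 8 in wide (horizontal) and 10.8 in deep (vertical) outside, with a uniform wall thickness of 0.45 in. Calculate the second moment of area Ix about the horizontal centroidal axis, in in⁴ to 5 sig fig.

Split into non-overlapping primitives; take the origin at the lower-left of the bounding box.
Outer rectangle: 8 × 10.8, A = 86.4 in², y = 5.4 in, Ī = 839.808 in⁴.
Inner void (subtracted): 7.1 × 9.9, A = 70.29 in², y = 5.4 in, Ī = 574.0936 in⁴.
By symmetry the centroid is at mid-height, ȳ = 5.4 in.
All pieces are centred on the horizontal centroidal axis, so I = ΣĪ (holes subtracted) = 265.7144 in⁴.

Ix ≈ 265.71 in⁴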